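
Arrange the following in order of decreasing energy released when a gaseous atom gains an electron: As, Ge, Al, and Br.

Br > Ge > As > Al

Al is in period 3, group 13; Ge is in period 4, group 14; As is in period 4, group 15; Br is in period 4, group 17.
EA tends to increase across a period and decrease down a group, though the pattern is less regular than for IE or radius.
These span different periods and groups, so the two trends combine.
As > Al: the two effects oppose for this pair; the across-period effect wins (78 vs 42 kJ/mol).
Ge > As: this pair runs against the simple trend — see the exception note.
Br > Ge: both are in period 4; the period trend gives Br the larger value.
Note the exception: Ge has a higher electron affinity than As, contrary to the simple trend — adding an electron to As's half-filled 4p³ is unfavourable, so Ge (4p²) has the more exothermic EA.
Approximate values (kJ/mol): Al 42, Ge 119, As 78, Br 325.
So from highest to lowest: Br > Ge > As > Al.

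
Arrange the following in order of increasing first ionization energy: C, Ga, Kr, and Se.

Ga < Se < C < Kr

IE₁ increases left→right with effective nuclear charge and decreases top→bottom as the valence shell moves farther out.
Here both period and group differ, so the two effects have to be weighed against each other.
Se > Ga: both are in period 4; the period trend gives Se the larger value.
C > Se: the two effects oppose for this pair; the down-group effect wins (1086 vs 941 kJ/mol).
Kr > C: period and group pull opposite ways; the across-period shift dominates (1351 vs 1086 kJ/mol).
Tabulated first ionization energy (kJ/mol): C 1086, Ga 579, Se 941, Kr 1351.
So from lowest to highest: Ga < Se < C < Kr.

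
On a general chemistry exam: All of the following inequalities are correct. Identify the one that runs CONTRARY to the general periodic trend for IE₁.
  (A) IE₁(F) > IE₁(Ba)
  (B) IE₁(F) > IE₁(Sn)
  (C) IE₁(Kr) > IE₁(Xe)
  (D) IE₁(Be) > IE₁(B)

The general trend: IE₁ increases across a period and decreases down a group.
(A) F (period 2, group 17) vs Ba (period 6, group 2): the stated order agrees with the simple trend.
(B) F (period 2, group 17) vs Sn (period 5, group 14): the stated order agrees with the simple trend.
(C) Kr (period 4, group 18) vs Xe (period 5, group 18): the stated order agrees with the simple trend.
(D) Be (period 2, group 2) vs B (period 2, group 13): the stated order contradicts the simple trend.
The exception is (D): removing B's lone 2p electron is easier than breaking Be's filled 2s².

(D)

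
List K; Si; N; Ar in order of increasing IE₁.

N is in period 2, group 15; Si is in period 3, group 14; Ar is in period 3, group 18; K is in period 4, group 1.
Removing the outermost electron gets harder across a period and easier down a group.
Here both period and group differ, so the two effects have to be weighed against each other.
Si > K: relative to K, both the across-period and down-group shifts push Si's first ionization energy up.
N > Si: both effects reinforce here, so N is clearly the higher of the two.
Ar > N: the two effects oppose for this pair; the across-period effect wins (1521 vs 1402 kJ/mol).
For reference (kJ/mol): N 1402, Si 786, Ar 1521, K 419.
So from lowest to highest: K < Si < N < Ar.

K < Si < N < Ar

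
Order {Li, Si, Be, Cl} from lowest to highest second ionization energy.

Si < Be < Cl < Li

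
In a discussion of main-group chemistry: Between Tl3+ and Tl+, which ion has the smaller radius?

Both ions have Z = 81 protons, but Tl3+ has lost more electrons, so its remaining electrons feel a larger effective nuclear charge per electron and are pulled in more tightly.
Higher positive charge → smaller ion, so Tl+ > Tl3+.

Tl3+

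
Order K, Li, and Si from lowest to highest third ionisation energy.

IE_3 is the cost of taking one more electron from the +2 cation: K²⁺ is already 1 electron into the core; Li²⁺ is already 1 electron into the core; Si²⁺ still has 2 valence electrons.
Core electrons are held far more tightly than valence electrons, so K and Li top the IE_3 order.
Approximate IE_3 values (kJ/mol): K 4420, Li 11815, Si 3232.
Overall IE_3 order: Si < K < Li.

Si < K < Li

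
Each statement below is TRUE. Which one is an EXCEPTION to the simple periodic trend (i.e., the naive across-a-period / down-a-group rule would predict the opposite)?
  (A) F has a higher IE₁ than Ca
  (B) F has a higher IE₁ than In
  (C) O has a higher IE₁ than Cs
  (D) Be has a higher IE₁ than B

(D)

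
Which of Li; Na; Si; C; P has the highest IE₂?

Li

IE_2 is the cost of taking one more electron from the +1 cation: Li⁺ is the bare [He] core; Na⁺ is the bare [Ne] core; Si⁺ still has 3 valence electrons; C⁺ still has 3 valence electrons; P⁺ still has 4 valence electrons.
Breaking into a closed-shell core is much more expensive than removing a leftover valence electron — Na and Li have the largest IE_2 here.
Valence configurations: Si⁺ [Ne]3s²3p¹, C⁺ [He]2s²2p¹, P⁺ [Ne]3s²3p².
Tabulated IE_2 (kJ/mol): Li 7298, Na 4562, Si 1577, C 2353, P 1907.
So the second ionization energies run Si < P < C < Na < Li.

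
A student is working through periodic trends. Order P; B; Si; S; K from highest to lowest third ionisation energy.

Consider each +2 ion: P²⁺ still has 3 valence electrons; B²⁺ still has 1 valence electron; Si²⁺ still has 2 valence electrons; S²⁺ still has 4 valence electrons; K²⁺ is already 1 electron into the core.
Breaking into a closed-shell core is much more expensive than removing a leftover valence electron — K has the largest IE_3 here.
Valence configurations: P²⁺ [Ne]3s²3p¹, B²⁺ [He]2s¹, Si²⁺ [Ne]3s², S²⁺ [Ne]3s²3p².
P²⁺ loses a lone 3p electron whereas Si²⁺ must break into a filled 3s² pair, so IE_3(Si) > IE_3(P) even though P has the higher nuclear charge.
Approximate IE_3 values (kJ/mol): P 2914, B 3660, Si 3232, S 3357, K 4420.
So the third ionization energies run P < Si < S < B < K.

K > B > S > Si > P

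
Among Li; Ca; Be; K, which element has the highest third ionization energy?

The third ionization energy removes an electron from the +2 ion. For each element: Li²⁺ is already 1 electron into the core; Ca²⁺ is the bare [Ar] core; Be²⁺ is the bare [He] core; K²⁺ is already 1 electron into the core.
All of these are removing an electron from a noble-gas core or deeper; the smaller core (lower principal quantum number) is held far more tightly, and within a period the higher nuclear charge binds the same core more tightly.
The numbers (kJ/mol): Li 11815, Ca 4912, Be 14849, K 4420.
So the third ionization energies run K < Ca < Li < Be.

Be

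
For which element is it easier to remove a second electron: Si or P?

Consider each +1 ion: Si⁺ still has 3 valence electrons; P⁺ still has 4 valence electrons.
All are still removing valence electrons, so compare the +1 ions as you would atoms: IE_2 generally rises across a period (higher Z_eff) and falls down a group (larger shell), subject to the usual subshell exceptions.
Valence configurations: Si⁺ [Ne]3s²3p¹, P⁺ [Ne]3s²3p².
The numbers (kJ/mol): Si 1577, P 1907.
Overall IE_2 order: Si < P.

Si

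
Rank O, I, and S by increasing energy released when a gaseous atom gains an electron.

Atoms with high Z_eff and room in the valence shell (especially the halogens) have the most exothermic electron affinities.
Here both period and group differ, so the two effects have to be weighed against each other.
S > O: this pair runs against the simple trend — see the exception note.
I > S: period and group pull opposite ways; the across-period shift dominates (295 vs 200 kJ/mol).
Note the exception: S has a higher electron affinity than O, contrary to the simple trend — the compact 2p subshell of O repels the added electron more than S's larger 3p does.
Tabulated electron affinity (kJ/mol): O 141, S 200, I 295.
So from lowest to highest: O < S < I.

O, S, I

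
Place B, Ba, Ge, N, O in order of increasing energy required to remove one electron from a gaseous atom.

Ba, Ge, B, O, N

B is in period 2, group 13; N is in period 2, group 15; O is in period 2, group 16; Ge is in period 4, group 14; Ba is in period 6, group 2.
IE₁ increases left→right with effective nuclear charge and decreases top→bottom as the valence shell moves farther out.
Neither a single period nor a single group — weigh both effects.
Ge > Ba: both effects reinforce here, so Ge is clearly the higher of the two.
B > Ge: the two effects oppose for this pair; the down-group effect wins (801 vs 762 kJ/mol).
O > B: both are in period 2; the period trend gives O the larger value.
N > O: this pair runs against the simple trend — see the exception note.
Note the exception: N has a higher first ionization energy than O, contrary to the simple trend — pairing an electron in O's 2p⁴ costs repulsion energy, so O ionizes more easily than half-filled N (2p³).
Approximate values (kJ/mol): B 801, N 1402, O 1314, Ge 762, Ba 503.
So from lowest to highest: Ba < Ge < B < O < N.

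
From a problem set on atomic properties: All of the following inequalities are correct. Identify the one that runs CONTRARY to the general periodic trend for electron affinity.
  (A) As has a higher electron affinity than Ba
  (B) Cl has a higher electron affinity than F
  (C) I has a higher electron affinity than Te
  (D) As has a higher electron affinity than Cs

The general trend: electron affinity increases across a period and decreases down a group.
(A) As (period 4, group 15) vs Ba (period 6, group 2): the stated order agrees with the simple trend.
(B) Cl (period 3, group 17) vs F (period 2, group 17): the stated order contradicts the simple trend.
(C) I (period 5, group 17) vs Te (period 5, group 16): the stated order agrees with the simple trend.
(D) As (period 4, group 15) vs Cs (period 6, group 1): the stated order agrees with the simple trend.
The exception is (B): F's small 2p subshell makes the incoming electron feel strong e⁻–e⁻ repulsion, so Cl actually releases more energy on gaining an electron.

(B)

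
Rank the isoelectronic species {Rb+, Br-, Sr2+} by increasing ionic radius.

All of these have 36 electrons, so size is governed by nuclear charge alone: the more protons, the stronger the pull on the same electron cloud, and the smaller the ion.
Nuclear charges: Sr2+ (Z=38), Rb+ (Z=37), Br- (Z=35).
Smallest to largest: Sr2+ < Rb+ < Br-.

Sr2+ < Rb+ < Br-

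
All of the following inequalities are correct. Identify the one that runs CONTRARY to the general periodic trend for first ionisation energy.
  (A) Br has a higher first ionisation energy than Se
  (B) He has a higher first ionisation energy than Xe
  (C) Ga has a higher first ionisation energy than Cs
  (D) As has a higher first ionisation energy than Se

(D)

The general trend: first ionisation energy increases across a period and decreases down a group.
(A) Br (period 4, group 17) vs Se (period 4, group 16): the stated order agrees with the simple trend.
(B) He (period 1, group 18) vs Xe (period 5, group 18): the stated order agrees with the simple trend.
(C) Ga (period 4, group 13) vs Cs (period 6, group 1): the stated order agrees with the simple trend.
(D) As (period 4, group 15) vs Se (period 4, group 16): the stated order contradicts the simple trend.
The exception is (D): Se (4p⁴) ionizes more easily than half-filled As (4p³).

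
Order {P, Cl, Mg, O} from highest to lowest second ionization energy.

O, Cl, P, Mg

The second ionization energy removes an electron from the +1 ion. For each element: P⁺ still has 4 valence electrons; Cl⁺ still has 6 valence electrons; Mg⁺ still has 1 valence electron; O⁺ still has 5 valence electrons.
All are still removing valence electrons, so compare the +1 ions as you would atoms: IE_2 generally rises across a period (higher Z_eff) and falls down a group (larger shell), subject to the usual subshell exceptions.
Valence configurations: P⁺ [Ne]3s²3p², Cl⁺ [Ne]3s²3p⁴, Mg⁺ [Ne]3s¹, O⁺ [He]2s²2p³.
Tabulated IE_2 (kJ/mol): P 1907, Cl 2298, Mg 1451, O 3388.
Overall IE_2 order: Mg < P < Cl < O.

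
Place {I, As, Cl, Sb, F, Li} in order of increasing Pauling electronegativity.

Li, Sb, As, I, Cl, F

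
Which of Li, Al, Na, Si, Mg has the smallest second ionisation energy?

IE_2 is the cost of taking one more electron from the +1 cation: Li⁺ is the bare [He] core; Al⁺ still has 2 valence electrons; Na⁺ is the bare [Ne] core; Si⁺ still has 3 valence electrons; Mg⁺ still has 1 valence electron.
Core electrons are held far more tightly than valence electrons, so Na and Li top the IE_2 order.
Valence configurations: Al⁺ [Ne]3s², Si⁺ [Ne]3s²3p¹, Mg⁺ [Ne]3s¹.
Si⁺ loses a lone 3p electron whereas Al⁺ must break into a filled 3s² pair, so IE_2(Al) > IE_2(Si) even though Si has the higher nuclear charge.
The numbers (kJ/mol): Li 7298, Al 1817, Na 4562, Si 1577, Mg 1451.
Hence IE_2: Mg < Si < Al < Na < Li.

Mg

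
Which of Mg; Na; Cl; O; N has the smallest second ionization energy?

Mg

IE_2 is the cost of taking one more electron from the +1 cation: Mg⁺ still has 1 valence electron; Na⁺ is the bare [Ne] core; Cl⁺ still has 6 valence electrons; O⁺ still has 5 valence electrons; N⁺ still has 4 valence electrons.
Pulling an electron out of a noble-gas core costs far more than removing a remaining valence electron, so Na sits at the high end of IE_2.
Valence configurations: Mg⁺ [Ne]3s¹, Cl⁺ [Ne]3s²3p⁴, O⁺ [He]2s²2p³, N⁺ [He]2s²2p².
The numbers (kJ/mol): Mg 1451, Na 4562, Cl 2298, O 3388, N 2856.
So the second ionization energies run Mg < Cl < N < O < Na.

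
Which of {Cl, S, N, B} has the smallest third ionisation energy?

S

IE_3 is the cost of taking one more electron from the +2 cation: Cl²⁺ still has 5 valence electrons; S²⁺ still has 4 valence electrons; N²⁺ still has 3 valence electrons; B²⁺ still has 1 valence electron.
All are still removing valence electrons, so compare the +2 ions as you would atoms: IE_3 generally rises across a period (higher Z_eff) and falls down a group (larger shell), subject to the usual subshell exceptions.
Valence configurations: Cl²⁺ [Ne]3s²3p³, S²⁺ [Ne]3s²3p², N²⁺ [He]2s²2p¹, B²⁺ [He]2s¹.
Approximate IE_3 values (kJ/mol): Cl 3822, S 3357, N 4578, B 3660.
Overall IE_3 order: S < B < Cl < N.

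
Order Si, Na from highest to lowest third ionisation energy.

Na, Si

Consider each +2 ion: Si²⁺ still has 2 valence electrons; Na²⁺ is already 1 electron into the core.
Pulling an electron out of a noble-gas core costs far more than removing a remaining valence electron, so Na sits at the high end of IE_3.
The numbers (kJ/mol): Si 3232, Na 6910.
Hence IE_3: Si < Na.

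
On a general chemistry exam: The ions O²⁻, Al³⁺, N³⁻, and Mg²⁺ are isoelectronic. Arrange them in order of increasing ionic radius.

Al³⁺, Mg²⁺, O²⁻, N³⁻

All of these have 10 electrons, so size is governed by nuclear charge alone: the more protons, the stronger the pull on the same electron cloud, and the smaller the ion.
Nuclear charges: Al³⁺ (Z=13), Mg²⁺ (Z=12), O²⁻ (Z=8), N³⁻ (Z=7).
Smallest to largest: Al³⁺ < Mg²⁺ < O²⁻ < N³⁻.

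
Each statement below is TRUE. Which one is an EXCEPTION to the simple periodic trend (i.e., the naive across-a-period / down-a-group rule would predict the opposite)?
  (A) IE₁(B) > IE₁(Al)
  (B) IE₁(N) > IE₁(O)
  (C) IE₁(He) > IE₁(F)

(B)

The general trend: IE₁ increases across a period and decreases down a group.
(A) B (period 2, group 13) vs Al (period 3, group 13): the stated order agrees with the simple trend.
(B) N (period 2, group 15) vs O (period 2, group 16): the stated order contradicts the simple trend.
(C) He (period 1, group 18) vs F (period 2, group 17): the stated order agrees with the simple trend.
The exception is (B): pairing an electron in O's 2p⁴ costs repulsion energy, so O ionizes more easily than half-filled N (2p³).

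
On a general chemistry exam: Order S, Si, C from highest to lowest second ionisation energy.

Consider each +1 ion: S⁺ still has 5 valence electrons; Si⁺ still has 3 valence electrons; C⁺ still has 3 valence electrons.
All are still removing valence electrons, so compare the +1 ions as you would atoms: IE_2 generally rises across a period (higher Z_eff) and falls down a group (larger shell), subject to the usual subshell exceptions.
Valence configurations: S⁺ [Ne]3s²3p³, Si⁺ [Ne]3s²3p¹, C⁺ [He]2s²2p¹.
Tabulated IE_2 (kJ/mol): S 2252, Si 1577, C 2353.
So the second ionization energies run Si < S < C.

C > S > Si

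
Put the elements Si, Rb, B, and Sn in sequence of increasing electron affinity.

B, Rb, Sn, Si

Electron affinity generally becomes more exothermic across a period toward the halogens and less exothermic down a group.
Neither a single period nor a single group — weigh both effects.
Rb > B: this pair runs against the simple trend — see the exception note.
Sn > Rb: both are in period 5; the period trend gives Sn the larger value.
Si > Sn: Si sits above Sn in group 14, so the down-group effect alone puts Si higher.
Note the exception: Rb has a higher electron affinity than B, contrary to the simple trend — B's ns²np¹ configuration gives only a small electron affinity — the sparsely filled np subshell binds an added electron weakly.
Tabulated electron affinity (kJ/mol): B 27, Si 134, Rb 47, Sn 107.
So from lowest to highest: B < Rb < Sn < Si.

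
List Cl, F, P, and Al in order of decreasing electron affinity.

Cl > F > P > Al

F is in period 2, group 17; Al is in period 3, group 13; P is in period 3, group 15; Cl is in period 3, group 17.
Adding an electron releases more energy for atoms nearer the top right (short of the noble gases).
These span different periods and groups, so the two trends combine.
P > Al: both are in period 3; the period trend gives P the larger value.
F > P: both effects reinforce here, so F is clearly the higher of the two.
Cl > F: this pair runs against the simple trend — see the exception note.
Note the exception: Cl has a higher electron affinity than F, contrary to the simple trend — F's small 2p subshell makes the incoming electron feel strong e⁻–e⁻ repulsion, so Cl actually releases more energy on gaining an electron.
Tabulated electron affinity (kJ/mol): F 328, Al 42, P 72, Cl 349.
So from highest to lowest: Cl > F > P > Al.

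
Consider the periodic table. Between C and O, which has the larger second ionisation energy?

O

After 1 electron has been removed, what remains? C⁺ still has 3 valence electrons; O⁺ still has 5 valence electrons.
All are still removing valence electrons, so compare the +1 ions as you would atoms: IE_2 generally rises across a period (higher Z_eff) and falls down a group (larger shell), subject to the usual subshell exceptions.
Valence configurations: C⁺ [He]2s²2p¹, O⁺ [He]2s²2p³.
The numbers (kJ/mol): C 2353, O 3388.
So the second ionization energies run C < O.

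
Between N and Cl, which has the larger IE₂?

N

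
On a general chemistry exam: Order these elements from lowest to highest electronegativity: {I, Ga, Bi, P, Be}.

Be, Ga, Bi, P, I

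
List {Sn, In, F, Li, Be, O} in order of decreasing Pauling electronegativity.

F > O > Sn > In > Be > Li

Li is in period 2, group 1; Be is in period 2, group 2; O is in period 2, group 16; F is in period 2, group 17; In is in period 5, group 13; Sn is in period 5, group 14.
Electronegativity increases across a period and decreases down a group, tracking effective nuclear charge and atomic size.
These span different periods and groups, so the two trends combine.
Be > Li: both are in period 2; the period trend gives Be the larger value.
In > Be: the two effects oppose for this pair; the across-period effect wins (1.78 vs 1.57).
Sn > In: both are in period 5; the period trend gives Sn the larger value.
O > Sn: both effects reinforce here, so O is clearly the higher of the two.
F > O: both are in period 2; the period trend gives F the larger value.
For reference (Pauling): Li 0.98, Be 1.57, O 3.44, F 3.98, In 1.78, Sn 1.96.
So from highest to lowest: F > O > Sn > In > Be > Li.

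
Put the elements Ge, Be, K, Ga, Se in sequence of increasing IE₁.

Be is in period 2, group 2; K is in period 4, group 1; Ga is in period 4, group 13; Ge is in period 4, group 14; Se is in period 4, group 16.
First ionization energy rises across a period (greater Z_eff holds electrons more tightly) and falls down a group (valence electrons are farther from the nucleus).
Here both period and group differ, so the two effects have to be weighed against each other.
Ga > K: both are in period 4; the period trend gives Ga the larger value.
Ge > Ga: both are in period 4; the period trend gives Ge the larger value.
Be > Ge: period and group pull opposite ways; the down-group shift dominates (900 vs 762 kJ/mol).
Se > Be: period and group pull opposite ways; the across-period shift dominates (941 vs 900 kJ/mol).
Tabulated first ionization energy (kJ/mol): Be 900, K 419, Ga 579, Ge 762, Se 941.
So from lowest to highest: K < Ga < Ge < Be < Se.

K < Ga < Ge < Be < Se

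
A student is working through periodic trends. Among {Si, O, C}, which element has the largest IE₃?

Consider each +2 ion: Si²⁺ still has 2 valence electrons; O²⁺ still has 4 valence electrons; C²⁺ still has 2 valence electrons.
All are still removing valence electrons, so compare the +2 ions as you would atoms: IE_3 generally rises across a period (higher Z_eff) and falls down a group (larger shell), subject to the usual subshell exceptions.
Valence configurations: Si²⁺ [Ne]3s², O²⁺ [He]2s²2p², C²⁺ [He]2s².
Tabulated IE_3 (kJ/mol): Si 3232, O 5300, C 4620.
Putting it together, IE_3: Si < C < O.

O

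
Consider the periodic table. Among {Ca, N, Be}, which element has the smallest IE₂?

Ca

After 1 electron has been removed, what remains? Ca⁺ still has 1 valence electron; N⁺ still has 4 valence electrons; Be⁺ still has 1 valence electron.
All are still removing valence electrons, so compare the +1 ions as you would atoms: IE_2 generally rises across a period (higher Z_eff) and falls down a group (larger shell), subject to the usual subshell exceptions.
Valence configurations: Ca⁺ [Ar]4s¹, N⁺ [He]2s²2p², Be⁺ [He]2s¹.
The numbers (kJ/mol): Ca 1145, N 2856, Be 1757.
Overall IE_2 order: Ca < Be < N.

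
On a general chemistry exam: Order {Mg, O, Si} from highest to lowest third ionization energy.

After 2 electrons have been removed, what remains? Mg²⁺ is the bare [Ne] core; O²⁺ still has 4 valence electrons; Si²⁺ still has 2 valence electrons.
Breaking into a closed-shell core is much more expensive than removing a leftover valence electron — Mg has the largest IE_3 here.
Valence configurations: O²⁺ [He]2s²2p², Si²⁺ [Ne]3s².
Approximate IE_3 values (kJ/mol): Mg 7733, O 5300, Si 3232.
Hence IE_3: Si < O < Mg.

Mg > O > Si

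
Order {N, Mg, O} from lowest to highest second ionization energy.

Consider each +1 ion: N⁺ still has 4 valence electrons; Mg⁺ still has 1 valence electron; O⁺ still has 5 valence electrons.
All are still removing valence electrons, so compare the +1 ions as you would atoms: IE_2 generally rises across a period (higher Z_eff) and falls down a group (larger shell), subject to the usual subshell exceptions.
Valence configurations: N⁺ [He]2s²2p², Mg⁺ [Ne]3s¹, O⁺ [He]2s²2p³.
Approximate IE_2 values (kJ/mol): N 2856, Mg 1451, O 3388.
Hence IE_2: Mg < N < O.

Mg < N < O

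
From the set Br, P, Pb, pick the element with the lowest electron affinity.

P is in period 3, group 15; Br is in period 4, group 17; Pb is in period 6, group 14.
Electron affinity generally becomes more exothermic across a period toward the halogens and less exothermic down a group.
These span different periods and groups, so the two trends combine.
P > Pb: both effects reinforce here, so P is clearly the higher of the two.
Br > P: the two effects oppose for this pair; the across-period effect wins (325 vs 72 kJ/mol).
For reference (kJ/mol): P 72, Br 325, Pb 35.
The lowest electron affinity among these belongs to Pb.

Pb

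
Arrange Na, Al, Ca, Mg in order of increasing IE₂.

Ca, Mg, Al, Na

IE_2 is the cost of taking one more electron from the +1 cation: Na⁺ is the bare [Ne] core; Al⁺ still has 2 valence electrons; Ca⁺ still has 1 valence electron; Mg⁺ still has 1 valence electron.
Breaking into a closed-shell core is much more expensive than removing a leftover valence electron — Na has the largest IE_2 here.
Valence configurations: Al⁺ [Ne]3s², Ca⁺ [Ar]4s¹, Mg⁺ [Ne]3s¹.
The numbers (kJ/mol): Na 4562, Al 1817, Ca 1145, Mg 1451.
Hence IE_2: Ca < Mg < Al < Na.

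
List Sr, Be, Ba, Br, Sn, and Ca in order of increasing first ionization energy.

Be is in period 2, group 2; Ca is in period 4, group 2; Br is in period 4, group 17; Sr is in period 5, group 2; Sn is in period 5, group 14; Ba is in period 6, group 2.
Across a period the outer electron is held more tightly (higher IE₁); down a group it sits in a higher shell, more shielded, and comes off more easily.
Here both period and group differ, so the two effects have to be weighed against each other.
Sr > Ba: Sr sits above Ba in group 2, so the down-group effect alone puts Sr higher.
Ca > Sr: they share group 2; the group trend gives Ca the larger value.
Sn > Ca: period and group pull opposite ways; the across-period shift dominates (709 vs 590 kJ/mol).
Be > Sn: the two effects oppose for this pair; the down-group effect wins (900 vs 709 kJ/mol).
Br > Be: period and group pull opposite ways; the across-period shift dominates (1140 vs 900 kJ/mol).
For reference (kJ/mol): Be 900, Ca 590, Br 1140, Sr 550, Sn 709, Ba 503.
So from lowest to highest: Ba < Sr < Ca < Sn < Be < Br.

Ba, Sr, Ca, Sn, Be, Br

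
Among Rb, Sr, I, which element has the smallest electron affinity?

Sr

Electron affinity generally becomes more exothermic across a period toward the halogens and less exothermic down a group.
All lie in period 5; the across-period trend (electron affinity increases left to right) applies, with the exception below.
Note the exception: Rb has a higher electron affinity than Sr, contrary to the simple trend — adding an electron to Sr (ns²) has to open a new, higher-energy np subshell, which is unfavourable.
Approximate values (kJ/mol): Rb 47, Sr 5, I 295.
The smallest electron affinity among these belongs to Sr.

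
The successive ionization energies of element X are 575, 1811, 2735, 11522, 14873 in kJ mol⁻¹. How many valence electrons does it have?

3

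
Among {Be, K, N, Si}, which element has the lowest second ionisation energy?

Si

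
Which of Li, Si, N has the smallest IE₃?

Consider each +2 ion: Li²⁺ is already 1 electron into the core; Si²⁺ still has 2 valence electrons; N²⁺ still has 3 valence electrons.
Breaking into a closed-shell core is much more expensive than removing a leftover valence electron — Li has the largest IE_3 here.
Valence configurations: Si²⁺ [Ne]3s², N²⁺ [He]2s²2p¹.
Tabulated IE_3 (kJ/mol): Li 11815, Si 3232, N 4578.
So the third ionization energies run Si < N < Li.

Si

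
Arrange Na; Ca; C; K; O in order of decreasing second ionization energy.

Na > O > K > C > Ca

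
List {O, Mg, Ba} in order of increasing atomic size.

Radius decreases left→right (rising Z_eff, same n) and increases top→bottom (higher n).
These span different periods and groups, so the two trends combine.
Mg > O: both effects reinforce here, so Mg is clearly the larger of the two.
Ba > Mg: they share group 2; the group trend gives Ba the larger value.
For reference (pm): O 63, Mg 139, Ba 196.
So from smallest to largest: O < Mg < Ba.

O < Mg < Ba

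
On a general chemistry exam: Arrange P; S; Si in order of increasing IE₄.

Si, S, P

The fourth ionization energy removes an electron from the +3 ion. For each element: P³⁺ still has 2 valence electrons; S³⁺ still has 3 valence electrons; Si³⁺ still has 1 valence electron.
All are still removing valence electrons, so compare the +3 ions as you would atoms: IE_4 generally rises across a period (higher Z_eff) and falls down a group (larger shell), subject to the usual subshell exceptions.
Valence configurations: P³⁺ [Ne]3s², S³⁺ [Ne]3s²3p¹, Si³⁺ [Ne]3s¹.
S³⁺ loses a lone 3p electron whereas P³⁺ must break into a filled 3s² pair, so IE_4(P) > IE_4(S) even though S has the higher nuclear charge.
Approximate IE_4 values (kJ/mol): P 4964, S 4556, Si 4356.
Overall IE_4 order: Si < S < P.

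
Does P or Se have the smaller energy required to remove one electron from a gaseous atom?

Se

P is in period 3, group 15; Se is in period 4, group 16.
Removing the outermost electron gets harder across a period and easier down a group.
A diagonal step moves right (one effect) and down (the opposite effect) at once.
P > Se: period and group pull opposite ways; the down-group shift dominates (1012 vs 941 kJ/mol).
Approximate values (kJ/mol): P 1012, Se 941.
So Se has the smaller energy required to remove one electron from a gaseous atom (Se < P).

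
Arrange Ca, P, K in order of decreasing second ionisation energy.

IE_2 is the cost of taking one more electron from the +1 cation: Ca⁺ still has 1 valence electron; P⁺ still has 4 valence electrons; K⁺ is the bare [Ar] core.
Breaking into a closed-shell core is much more expensive than removing a leftover valence electron — K has the largest IE_2 here.
Valence configurations: Ca⁺ [Ar]4s¹, P⁺ [Ne]3s²3p².
The numbers (kJ/mol): Ca 1145, P 1907, K 3052.
Putting it together, IE_2: Ca < P < K.

K > P > Ca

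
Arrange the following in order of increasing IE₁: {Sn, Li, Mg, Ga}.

Li < Ga < Sn < Mg

Removing the outermost electron gets harder across a period and easier down a group.
A diagonal step moves right (one effect) and down (the opposite effect) at once.
Ga > Li: period and group pull opposite ways; the across-period shift dominates (579 vs 520 kJ/mol).
Sn > Ga: the two effects oppose for this pair; the across-period effect wins (709 vs 579 kJ/mol).
Mg > Sn: the two effects oppose for this pair; the down-group effect wins (738 vs 709 kJ/mol).
Tabulated first ionization energy (kJ/mol): Li 520, Mg 738, Ga 579, Sn 709.
So from lowest to highest: Li < Ga < Sn < Mg.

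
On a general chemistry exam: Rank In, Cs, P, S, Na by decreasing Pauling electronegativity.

Atoms toward the upper right of the periodic table pull bonding electrons most strongly.
Here both period and group differ, so the two effects have to be weighed against each other.
Na > Cs: they share group 1; the group trend gives Na the larger value.
In > Na: the two effects oppose for this pair; the across-period effect wins (1.78 vs 0.93).
P > In: relative to In, both the across-period and down-group shifts push P's electronegativity up.
S > P: both are in period 3; the period trend gives S the larger value.
For reference (Pauling): Na 0.93, P 2.19, S 2.58, In 1.78, Cs 0.79.
So from highest to lowest: S > P > In > Na > Cs.

S > P > In > Na > Cs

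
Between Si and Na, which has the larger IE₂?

After 1 electron has been removed, what remains? Si⁺ still has 3 valence electrons; Na⁺ is the bare [Ne] core.
Breaking into a closed-shell core is much more expensive than removing a leftover valence electron — Na has the largest IE_2 here.
Tabulated IE_2 (kJ/mol): Si 1577, Na 4562.
So the second ionization energies run Si < Na.

Na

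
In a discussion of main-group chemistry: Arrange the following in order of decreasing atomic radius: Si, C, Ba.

C is in period 2, group 14; Si is in period 3, group 14; Ba is in period 6, group 2.
Atomic radius shrinks across a period as nuclear charge pulls the same shell inward, and grows down a group as new shells are added.
These span different periods and groups, so the two trends combine.
Si > C: they share group 14; the group trend gives Si the larger value.
Ba > Si: relative to Si, both the across-period and down-group shifts push Ba's atomic radius up.
For reference (pm): C 75, Si 116, Ba 196.
So from largest to smallest: Ba > Si > C.

Ba, Si, C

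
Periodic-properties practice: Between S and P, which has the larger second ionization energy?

S

After 1 electron has been removed, what remains? S⁺ still has 5 valence electrons; P⁺ still has 4 valence electrons.
All are still removing valence electrons, so compare the +1 ions as you would atoms: IE_2 generally rises across a period (higher Z_eff) and falls down a group (larger shell), subject to the usual subshell exceptions.
Valence configurations: S⁺ [Ne]3s²3p³, P⁺ [Ne]3s²3p².
Approximate IE_2 values (kJ/mol): S 2252, P 1907.
Overall IE_2 order: P < S.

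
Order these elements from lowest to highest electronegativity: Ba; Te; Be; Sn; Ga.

Ba < Be < Ga < Sn < Te

Be is in period 2, group 2; Ga is in period 4, group 13; Sn is in period 5, group 14; Te is in period 5, group 16; Ba is in period 6, group 2.
EN rises left→right (higher Z_eff, smaller atoms) and falls top→bottom (larger, more shielded atoms).
Neither a single period nor a single group — weigh both effects.
Be > Ba: Be sits above Ba in group 2, so the down-group effect alone puts Be higher.
Ga > Be: the two effects oppose for this pair; the across-period effect wins (1.81 vs 1.57).
Sn > Ga: period and group pull opposite ways; the across-period shift dominates (1.96 vs 1.81).
Te > Sn: Te lies to the right of Sn in period 5, so the across-period effect alone puts Te higher.
For reference (Pauling): Be 1.57, Ga 1.81, Sn 1.96, Te 2.10, Ba 0.89.
So from lowest to highest: Ba < Be < Ga < Sn < Te.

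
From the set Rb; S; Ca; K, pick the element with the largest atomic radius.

S is in period 3, group 16; K is in period 4, group 1; Ca is in period 4, group 2; Rb is in period 5, group 1.
Across a period the added protons contract the valence shell; down a group each new principal shell makes the atom larger.
Neither a single period nor a single group — weigh both effects.
Ca > S: relative to S, both the across-period and down-group shifts push Ca's atomic radius up.
K > Ca: both are in period 4; the period trend gives K the larger value.
Rb > K: they share group 1; the group trend gives Rb the larger value.
Tabulated atomic radius (pm): S 103, K 196, Ca 171, Rb 210.
The largest atomic radius among these belongs to Rb.

Rb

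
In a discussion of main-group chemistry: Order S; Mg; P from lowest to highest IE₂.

Mg, P, S

Consider each +1 ion: S⁺ still has 5 valence electrons; Mg⁺ still has 1 valence electron; P⁺ still has 4 valence electrons.
All are still removing valence electrons, so compare the +1 ions as you would atoms: IE_2 generally rises across a period (higher Z_eff) and falls down a group (larger shell), subject to the usual subshell exceptions.
Valence configurations: S⁺ [Ne]3s²3p³, Mg⁺ [Ne]3s¹, P⁺ [Ne]3s²3p².
Approximate IE_2 values (kJ/mol): S 2252, Mg 1451, P 1907.
Hence IE_2: Mg < P < S.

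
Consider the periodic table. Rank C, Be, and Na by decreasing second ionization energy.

Na > C > Be

IE_2 is the cost of taking one more electron from the +1 cation: C⁺ still has 3 valence electrons; Be⁺ still has 1 valence electron; Na⁺ is the bare [Ne] core.
Pulling an electron out of a noble-gas core costs far more than removing a remaining valence electron, so Na sits at the high end of IE_2.
Valence configurations: C⁺ [He]2s²2p¹, Be⁺ [He]2s¹.
The numbers (kJ/mol): C 2353, Be 1757, Na 4562.
Overall IE_2 order: Be < C < Na.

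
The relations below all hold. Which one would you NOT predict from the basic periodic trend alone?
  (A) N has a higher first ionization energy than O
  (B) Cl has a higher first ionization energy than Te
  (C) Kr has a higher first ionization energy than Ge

(A)

The general trend: first ionization energy increases across a period and decreases down a group.
(A) N (period 2, group 15) vs O (period 2, group 16): the stated order contradicts the simple trend.
(B) Cl (period 3, group 17) vs Te (period 5, group 16): the stated order agrees with the simple trend.
(C) Kr (period 4, group 18) vs Ge (period 4, group 14): the stated order agrees with the simple trend.
The exception is (A): pairing an electron in O's 2p⁴ costs repulsion energy, so O ionizes more easily than half-filled N (2p³).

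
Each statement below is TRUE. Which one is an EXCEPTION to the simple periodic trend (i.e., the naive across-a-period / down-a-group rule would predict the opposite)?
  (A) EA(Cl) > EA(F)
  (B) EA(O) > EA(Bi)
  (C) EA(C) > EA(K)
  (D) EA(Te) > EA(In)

(A)

The general trend: electron affinity increases across a period and decreases down a group.
(A) Cl (period 3, group 17) vs F (period 2, group 17): the stated order contradicts the simple trend.
(B) O (period 2, group 16) vs Bi (period 6, group 15): the stated order agrees with the simple trend.
(C) C (period 2, group 14) vs K (period 4, group 1): the stated order agrees with the simple trend.
(D) Te (period 5, group 16) vs In (period 5, group 13): the stated order agrees with the simple trend.
The exception is (A): F's small 2p subshell makes the incoming electron feel strong e⁻–e⁻ repulsion, so Cl actually releases more energy on gaining an electron.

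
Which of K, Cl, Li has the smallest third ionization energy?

The third ionization energy removes an electron from the +2 ion. For each element: K²⁺ is already 1 electron into the core; Cl²⁺ still has 5 valence electrons; Li²⁺ is already 1 electron into the core.
Breaking into a closed-shell core is much more expensive than removing a leftover valence electron — K and Li have the largest IE_3 here.
The numbers (kJ/mol): K 4420, Cl 3822, Li 11815.
Overall IE_3 order: Cl < K < Li.

Cl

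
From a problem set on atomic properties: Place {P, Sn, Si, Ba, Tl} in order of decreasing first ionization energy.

P, Si, Sn, Tl, Ba

Removing the outermost electron gets harder across a period and easier down a group.
Here both period and group differ, so the two effects have to be weighed against each other.
Tl > Ba: both are in period 6; the period trend gives Tl the larger value.
Sn > Tl: relative to Tl, both the across-period and down-group shifts push Sn's first ionization energy up.
Si > Sn: Si sits above Sn in group 14, so the down-group effect alone puts Si higher.
P > Si: both are in period 3; the period trend gives P the larger value.
For reference (kJ/mol): Si 786, P 1012, Sn 709, Ba 503, Tl 589.
So from highest to lowest: P > Si > Sn > Tl > Ba.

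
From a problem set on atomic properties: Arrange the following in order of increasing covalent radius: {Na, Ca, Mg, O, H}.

H < O < Mg < Na < Ca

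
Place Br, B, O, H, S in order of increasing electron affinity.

H is in period 1, group 1; B is in period 2, group 13; O is in period 2, group 16; S is in period 3, group 16; Br is in period 4, group 17.
EA tends to increase across a period and decrease down a group, though the pattern is less regular than for IE or radius.
Neither a single period nor a single group — weigh both effects.
H > B: the two effects oppose for this pair; the down-group effect wins (73 vs 27 kJ/mol).
O > H: the two effects oppose for this pair; the across-period effect wins (141 vs 73 kJ/mol).
S > O: this pair runs against the simple trend — see the exception note.
Br > S: the two effects oppose for this pair; the across-period effect wins (325 vs 200 kJ/mol).
Note the exception: S has a higher electron affinity than O, contrary to the simple trend — the compact 2p subshell of O repels the added electron more than S's larger 3p does.
For reference (kJ/mol): H 73, B 27, O 141, S 200, Br 325.
So from lowest to highest: B < H < O < S < Br.

B < H < O < S < Br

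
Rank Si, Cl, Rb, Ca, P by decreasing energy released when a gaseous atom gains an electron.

Si is in period 3, group 14; P is in period 3, group 15; Cl is in period 3, group 17; Ca is in period 4, group 2; Rb is in period 5, group 1.
Electron affinity generally becomes more exothermic across a period toward the halogens and less exothermic down a group.
Here both period and group differ, so the two effects have to be weighed against each other.
Rb > Ca: this pair runs against the simple trend — see the exception note.
P > Rb: relative to Rb, both the across-period and down-group shifts push P's electron affinity up.
Si > P: this pair runs against the simple trend — see the exception note.
Cl > Si: both are in period 3; the period trend gives Cl the larger value.
Note the exception: Rb has a higher electron affinity than Ca, contrary to the simple trend — adding an electron to Ca (ns²) has to open a new, higher-energy np subshell, which is unfavourable.
Note the exception: Si has a higher electron affinity than P, contrary to the simple trend — adding an electron to P's half-filled 3p³ is unfavourable, so Si (3p²) has the more exothermic EA.
For reference (kJ/mol): Si 134, P 72, Cl 349, Ca 2, Rb 47.
So from highest to lowest: Cl > Si > P > Rb > Ca.

Cl, Si, P, Rb, Ca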